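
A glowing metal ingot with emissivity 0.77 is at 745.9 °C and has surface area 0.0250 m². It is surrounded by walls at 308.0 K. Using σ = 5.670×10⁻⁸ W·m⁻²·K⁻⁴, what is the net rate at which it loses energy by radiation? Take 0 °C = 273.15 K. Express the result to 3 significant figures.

T = 745.9 °C + 273.15 = 1019.05 K.
Area A = 0.0250 m².
Net radiated power P_net = εσA(T⁴ − T₀⁴) = 0.77×5.670×10⁻⁸×0.0250×(1019.05⁴ − 308.0⁴).
T⁴ − T₀⁴ = 1.07841×10¹² − 8.99918×10⁹ = 1.06941×10¹² K⁴, so P_net = 1.17×10³ W.

Net loss ≈ 1.17×10³ W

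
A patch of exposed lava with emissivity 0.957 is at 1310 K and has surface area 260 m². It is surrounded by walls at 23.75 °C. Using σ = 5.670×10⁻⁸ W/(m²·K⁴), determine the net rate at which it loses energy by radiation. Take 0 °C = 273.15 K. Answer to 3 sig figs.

Net loss ≈ 4.14×10⁷ W

Surroundings: T = 23.75 °C + 273.15 = 296.90 K.
Area A = 260 m².
Net radiated power P_net = εσA(T⁴ − T₀⁴) = 0.957×5.670×10⁻⁸×260×(1310⁴ − 296.90⁴).
T⁴ − T₀⁴ = 2.94500×10¹² − 7.77035×10⁹ = 2.93723×10¹² K⁴, so P_net = 4.14×10⁷ W.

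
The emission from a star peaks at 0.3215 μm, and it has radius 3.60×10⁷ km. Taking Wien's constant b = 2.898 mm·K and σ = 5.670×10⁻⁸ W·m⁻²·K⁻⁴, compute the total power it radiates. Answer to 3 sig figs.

P ≈ 6.10×10³⁰ W

Wien's law: T = b/λ_max = 2.898×10⁻³/3.215×10⁻⁷ = 9014.00 K.
Surface area A = 4πR² = 4π(3.60×10¹⁰ m)² = 1.62860×10²² m².
Then P = σAT⁴ = 5.670×10⁻⁸×1.62860×10²²×(9014.00)⁴ = 6.10×10³⁰ W.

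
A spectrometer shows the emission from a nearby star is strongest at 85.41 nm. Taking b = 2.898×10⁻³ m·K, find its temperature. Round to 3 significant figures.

Wien's law gives T = b/λ_max = (2.898×10⁻³ m·K)/(8.541×10⁻⁸ m) = 3.39×10⁴ K.

T ≈ 3.39×10⁴ K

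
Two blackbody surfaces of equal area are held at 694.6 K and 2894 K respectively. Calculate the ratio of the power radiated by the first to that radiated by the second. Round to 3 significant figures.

P₁/P₂ ≈ 3.32×10⁻³

With equal areas, P₁/P₂ = (T₁/T₂)⁴ = (694.6/2894)⁴ = 3.32×10⁻³.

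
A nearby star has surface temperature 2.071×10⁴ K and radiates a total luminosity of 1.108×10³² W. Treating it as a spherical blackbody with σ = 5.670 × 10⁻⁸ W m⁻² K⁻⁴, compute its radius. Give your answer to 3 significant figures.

L = 4πR²σT⁴ ⇒ R = √(L/(4πσT⁴)).
σT⁴ = 1.04305×10¹⁰ W/m², so R = √(1.108×10³²/(4π×1.04305×10¹⁰)) = 2.91×10¹⁰ m.

R ≈ 2.91×10¹⁰ m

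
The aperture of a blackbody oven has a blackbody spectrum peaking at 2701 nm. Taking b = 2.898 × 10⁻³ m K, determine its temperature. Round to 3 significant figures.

Wien's law gives T = b/λ_max = (2.898×10⁻³ m·K)/(2.701×10⁻⁶ m) = 1.07×10³ K.

T ≈ 1.07×10³ K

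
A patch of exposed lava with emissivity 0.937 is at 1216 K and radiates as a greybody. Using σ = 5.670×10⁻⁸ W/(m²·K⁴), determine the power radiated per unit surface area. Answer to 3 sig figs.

I ≈ 1.16×10⁵ W/m²

Stefan–Boltzmann: I = εσT⁴ = 0.937 × 5.670×10⁻⁸ × (1216)⁴ = 1.16×10⁵ W/m².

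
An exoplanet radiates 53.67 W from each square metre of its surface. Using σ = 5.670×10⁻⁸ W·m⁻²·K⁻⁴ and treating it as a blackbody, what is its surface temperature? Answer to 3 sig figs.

T ≈ 175 K

I = σT⁴, so T = (I/σ)^(1/4) = (53.67/(5.670×10⁻⁸))^(1/4) = 175 K.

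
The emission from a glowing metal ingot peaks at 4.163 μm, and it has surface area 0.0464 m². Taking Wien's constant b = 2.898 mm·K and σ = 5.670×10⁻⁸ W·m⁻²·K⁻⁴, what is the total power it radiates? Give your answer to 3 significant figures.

Wien's law: T = b/λ_max = 2.898×10⁻³/4.163×10⁻⁶ = 696.133 K.
Area A = 0.0464 m².
Then P = σAT⁴ = 5.670×10⁻⁸×0.0464×(696.133)⁴ = 618 W.

P ≈ 618 W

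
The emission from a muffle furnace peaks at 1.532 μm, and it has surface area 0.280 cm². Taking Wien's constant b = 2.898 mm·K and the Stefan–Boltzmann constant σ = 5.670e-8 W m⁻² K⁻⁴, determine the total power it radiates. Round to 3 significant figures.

Wien's law: T = b/λ_max = 2.898×10⁻³/1.532×10⁻⁶ = 1891.64 K.
Area A = 0.280 cm² = 2.80×10⁻⁵ m².
Then P = σAT⁴ = 5.670×10⁻⁸×2.80×10⁻⁵×(1891.64)⁴ = 20.3 W.

P ≈ 20.3 W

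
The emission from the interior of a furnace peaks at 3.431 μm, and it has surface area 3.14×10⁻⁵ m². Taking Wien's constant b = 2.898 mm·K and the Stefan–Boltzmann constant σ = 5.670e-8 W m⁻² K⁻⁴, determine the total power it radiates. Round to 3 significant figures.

Wien's law: T = b/λ_max = 2.898×10⁻³/3.431×10⁻⁶ = 844.652 K.
Area A = 3.14×10⁻⁵ m².
Then P = σAT⁴ = 5.670×10⁻⁸×3.14×10⁻⁵×(844.652)⁴ = 0.906 W.

P ≈ 0.906 W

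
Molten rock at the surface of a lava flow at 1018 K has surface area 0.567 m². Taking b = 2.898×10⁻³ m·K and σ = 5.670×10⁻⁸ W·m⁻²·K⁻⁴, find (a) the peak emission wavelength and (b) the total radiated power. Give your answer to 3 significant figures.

λ_max ≈ 2.85×10³ nm; P ≈ 3.45×10⁴ W

(a) λ_max = b/T = 2.898×10⁻³/1018 = 2.847×10⁻⁶ m = 2.85×10³ nm.
Area A = 0.567 m².
(b) P = σAT⁴ = 5.670×10⁻⁸×0.567×(1018)⁴ = 3.45×10⁴ W.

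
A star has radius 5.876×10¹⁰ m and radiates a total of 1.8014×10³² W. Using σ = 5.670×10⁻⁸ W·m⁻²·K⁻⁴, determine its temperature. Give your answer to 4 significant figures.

Surface area A = 4πR² = 4π(5.876×10¹⁰ m)² = 4.33884×10²² m².
P = σAT⁴ ⇒ T = (P/(σA))^(1/4) = (1.8014×10³²/(5.670×10⁻⁸×4.33884×10²²))^(1/4) = 1.645×10⁴ K.

T ≈ 1.645×10⁴ K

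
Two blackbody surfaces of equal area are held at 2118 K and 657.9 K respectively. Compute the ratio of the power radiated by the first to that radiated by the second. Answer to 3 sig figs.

With equal areas, P₁/P₂ = (T₁/T₂)⁴ = (2118/657.9)⁴ = 107.

P₁/P₂ ≈ 107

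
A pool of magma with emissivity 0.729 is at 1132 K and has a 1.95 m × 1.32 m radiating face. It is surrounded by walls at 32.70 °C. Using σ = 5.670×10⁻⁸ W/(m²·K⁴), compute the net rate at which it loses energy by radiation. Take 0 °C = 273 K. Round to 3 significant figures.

Surroundings: T = 32.70 °C + 273 = 305.70 K.
Area A = 1.95 × 1.32 = 2.574 m².
Net radiated power P_net = εσA(T⁴ − T₀⁴) = 0.729×5.670×10⁻⁸×2.574×(1132⁴ − 305.70⁴).
T⁴ − T₀⁴ = 1.64205×10¹² − 8.73337×10⁹ = 1.63332×10¹² K⁴, so P_net = 1.74×10⁵ W.

Net loss ≈ 1.74×10⁵ W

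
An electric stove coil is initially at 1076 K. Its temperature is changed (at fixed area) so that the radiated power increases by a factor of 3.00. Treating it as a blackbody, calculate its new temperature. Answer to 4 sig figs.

T₂ ≈ 1416 K

P ∝ T⁴, so T₂/T₁ = (P₂/P₁)^(1/4) = (3.00)^(1/4) = 1.31607.
T₂ = 1076 × 1.31607 = 1416 K.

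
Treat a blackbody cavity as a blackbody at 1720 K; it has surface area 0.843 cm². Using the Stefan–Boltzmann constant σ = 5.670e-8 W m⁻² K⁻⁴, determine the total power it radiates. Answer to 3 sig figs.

P ≈ 41.8 W

Area A = 0.843 cm² = 8.43×10⁻⁵ m².
P = σAT⁴ = 5.670×10⁻⁸ × 8.43×10⁻⁵ × (1720)⁴ = 41.8 W.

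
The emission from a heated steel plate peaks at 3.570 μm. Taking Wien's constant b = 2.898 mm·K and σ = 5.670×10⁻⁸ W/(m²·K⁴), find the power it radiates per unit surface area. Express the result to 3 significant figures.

Wien's law: T = b/λ_max = 2.898×10⁻³/3.570×10⁻⁶ = 811.765 K.
Then I = σT⁴ = 5.670×10⁻⁸×(811.765)⁴ = 2.46×10⁴ W/m².

I ≈ 2.46×10⁴ W/m²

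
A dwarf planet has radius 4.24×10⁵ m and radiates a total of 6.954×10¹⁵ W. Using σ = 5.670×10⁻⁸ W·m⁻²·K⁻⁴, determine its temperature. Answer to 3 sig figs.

T ≈ 483 K

Surface area A = 4πR² = 4π(4.24×10⁵ m)² = 2.25913×10¹² m².
P = σAT⁴ ⇒ T = (P/(σA))^(1/4) = (6.954×10¹⁵/(5.670×10⁻⁸×2.25913×10¹²))^(1/4) = 483 K.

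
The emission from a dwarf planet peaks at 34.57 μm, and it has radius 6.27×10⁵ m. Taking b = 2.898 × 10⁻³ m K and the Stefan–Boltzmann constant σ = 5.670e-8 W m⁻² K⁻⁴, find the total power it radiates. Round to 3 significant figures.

P ≈ 1.38×10¹³ W

Wien's law: T = b/λ_max = 2.898×10⁻³/3.457×10⁻⁵ = 83.8299 K.
Surface area A = 4πR² = 4π(6.27×10⁵ m)² = 4.94020×10¹² m².
Then P = σAT⁴ = 5.670×10⁻⁸×4.94020×10¹²×(83.8299)⁴ = 1.38×10¹³ W.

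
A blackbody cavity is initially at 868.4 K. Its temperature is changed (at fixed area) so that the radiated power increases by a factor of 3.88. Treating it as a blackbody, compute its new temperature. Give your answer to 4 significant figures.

T₂ ≈ 1219 K

P ∝ T⁴, so T₂/T₁ = (P₂/P₁)^(1/4) = (3.88)^(1/4) = 1.40349.
T₂ = 868.4 × 1.40349 = 1219 K.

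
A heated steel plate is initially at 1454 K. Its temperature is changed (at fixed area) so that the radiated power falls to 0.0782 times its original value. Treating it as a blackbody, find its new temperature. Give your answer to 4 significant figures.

T₂ ≈ 768.9 K

P ∝ T⁴, so T₂/T₁ = (P₂/P₁)^(1/4) = (0.0782)^(1/4) = 0.528812.
T₂ = 1454 × 0.528812 = 768.9 K.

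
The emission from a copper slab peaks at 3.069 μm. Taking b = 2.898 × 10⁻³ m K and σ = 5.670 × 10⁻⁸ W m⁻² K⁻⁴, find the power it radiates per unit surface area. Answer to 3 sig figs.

I ≈ 4.51×10⁴ W/m²

Wien's law: T = b/λ_max = 2.898×10⁻³/3.069×10⁻⁶ = 944.282 K.
Then I = σT⁴ = 5.670×10⁻⁸×(944.282)⁴ = 4.51×10⁴ W/m².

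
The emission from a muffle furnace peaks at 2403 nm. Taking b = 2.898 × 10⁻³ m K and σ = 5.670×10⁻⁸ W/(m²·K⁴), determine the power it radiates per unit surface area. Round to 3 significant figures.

I ≈ 1.20×10⁵ W/m²

Wien's law: T = b/λ_max = 2.898×10⁻³/2.403×10⁻⁶ = 1205.99 K.
Then I = σT⁴ = 5.670×10⁻⁸×(1205.99)⁴ = 1.20×10⁵ W/m².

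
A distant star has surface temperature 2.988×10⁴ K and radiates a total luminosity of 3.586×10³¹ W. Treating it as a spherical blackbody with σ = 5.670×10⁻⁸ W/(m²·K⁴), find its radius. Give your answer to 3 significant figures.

R ≈ 7.95×10⁹ m

L = 4πR²σT⁴ ⇒ R = √(L/(4πσT⁴)).
σT⁴ = 4.51966×10¹⁰ W/m², so R = √(3.586×10³¹/(4π×4.51966×10¹⁰)) = 7.95×10⁹ m.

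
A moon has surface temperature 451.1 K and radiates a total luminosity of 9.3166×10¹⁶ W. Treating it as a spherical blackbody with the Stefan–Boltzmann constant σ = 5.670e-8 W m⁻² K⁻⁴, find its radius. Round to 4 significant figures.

L = 4πR²σT⁴ ⇒ R = √(L/(4πσT⁴)).
σT⁴ = 2347.87 W/m², so R = √(9.3166×10¹⁶/(4π×2347.87)) = 1.777×10⁶ m.

R ≈ 1.777×10⁶ m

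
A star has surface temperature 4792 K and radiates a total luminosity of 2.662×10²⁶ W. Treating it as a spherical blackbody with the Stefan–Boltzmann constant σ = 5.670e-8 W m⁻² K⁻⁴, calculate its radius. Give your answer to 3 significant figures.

R ≈ 8.42×10⁸ m

L = 4πR²σT⁴ ⇒ R = √(L/(4πσT⁴)).
σT⁴ = 2.98986×10⁷ W/m², so R = √(2.662×10²⁶/(4π×2.98986×10⁷)) = 8.42×10⁸ m.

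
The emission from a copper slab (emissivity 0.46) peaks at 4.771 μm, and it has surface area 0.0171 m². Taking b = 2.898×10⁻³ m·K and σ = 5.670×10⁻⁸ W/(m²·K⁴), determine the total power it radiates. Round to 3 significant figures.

P ≈ 60.7 W

Wien's law: T = b/λ_max = 2.898×10⁻³/4.771×10⁻⁶ = 607.420 K.
Area A = 0.0171 m².
Then P = εσAT⁴ = 0.46×5.670×10⁻⁸×0.0171×(607.420)⁴ = 60.7 W.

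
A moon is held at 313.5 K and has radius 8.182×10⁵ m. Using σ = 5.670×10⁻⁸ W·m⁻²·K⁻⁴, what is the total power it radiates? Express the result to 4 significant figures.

Surface area A = 4πR² = 4π(8.182×10⁵ m)² = 8.41257×10¹² m².
P = σAT⁴ = 5.670×10⁻⁸ × 8.41257×10¹² × (313.5)⁴ = 4.607×10¹⁵ W.

P ≈ 4.607×10¹⁵ W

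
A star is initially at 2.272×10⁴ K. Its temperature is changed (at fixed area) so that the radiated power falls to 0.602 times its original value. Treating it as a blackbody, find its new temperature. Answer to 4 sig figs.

P ∝ T⁴, so T₂/T₁ = (P₂/P₁)^(1/4) = (0.602)^(1/4) = 0.880844.
T₂ = 2.272×10⁴ × 0.880844 = 2.001×10⁴ K.

T₂ ≈ 2.001×10⁴ K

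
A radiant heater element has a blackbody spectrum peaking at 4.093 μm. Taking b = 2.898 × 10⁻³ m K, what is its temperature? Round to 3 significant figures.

T ≈ 708 K

Wien's law gives T = b/λ_max = (2.898×10⁻³ m·K)/(4.093×10⁻⁶ m) = 708 K.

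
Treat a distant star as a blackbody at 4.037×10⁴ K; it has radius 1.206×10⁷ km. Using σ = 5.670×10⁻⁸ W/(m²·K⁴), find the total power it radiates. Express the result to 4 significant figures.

Surface area A = 4πR² = 4π(1.206×10¹⁰ m)² = 1.82770×10²¹ m².
P = σAT⁴ = 5.670×10⁻⁸ × 1.82770×10²¹ × (4.037×10⁴)⁴ = 2.752×10³² W.

P ≈ 2.752×10³² W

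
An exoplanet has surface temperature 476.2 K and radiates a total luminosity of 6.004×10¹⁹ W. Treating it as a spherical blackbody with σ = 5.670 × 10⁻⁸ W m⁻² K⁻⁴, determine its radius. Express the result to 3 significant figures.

R ≈ 4.05×10⁷ m

L = 4πR²σT⁴ ⇒ R = √(L/(4πσT⁴)).
σT⁴ = 2915.69 W/m², so R = √(6.004×10¹⁹/(4π×2915.69)) = 4.05×10⁷ m.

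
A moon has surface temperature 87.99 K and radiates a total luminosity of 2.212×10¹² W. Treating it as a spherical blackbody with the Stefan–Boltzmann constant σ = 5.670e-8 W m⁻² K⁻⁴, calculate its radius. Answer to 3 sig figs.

L = 4πR²σT⁴ ⇒ R = √(L/(4πσT⁴)).
σT⁴ = 3.39873 W/m², so R = √(2.212×10¹²/(4π×3.39873)) = 2.28×10⁵ m.

R ≈ 2.28×10⁵ m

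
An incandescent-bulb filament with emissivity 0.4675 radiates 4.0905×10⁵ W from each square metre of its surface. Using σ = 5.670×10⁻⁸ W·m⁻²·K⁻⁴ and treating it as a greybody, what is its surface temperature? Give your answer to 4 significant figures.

T ≈ 1982 K

I = εσT⁴, so T = (I/εσ)^(1/4) = (4.0905×10⁵/(0.4675×5.670×10⁻⁸))^(1/4) = 1982 K.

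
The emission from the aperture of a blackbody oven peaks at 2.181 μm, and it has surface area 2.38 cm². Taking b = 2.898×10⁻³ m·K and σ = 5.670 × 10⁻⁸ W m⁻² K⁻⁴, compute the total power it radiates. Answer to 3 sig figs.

Wien's law: T = b/λ_max = 2.898×10⁻³/2.181×10⁻⁶ = 1328.75 K.
Area A = 2.38 cm² = 2.38×10⁻⁴ m².
Then P = σAT⁴ = 5.670×10⁻⁸×2.38×10⁻⁴×(1328.75)⁴ = 42.1 W.

P ≈ 42.1 W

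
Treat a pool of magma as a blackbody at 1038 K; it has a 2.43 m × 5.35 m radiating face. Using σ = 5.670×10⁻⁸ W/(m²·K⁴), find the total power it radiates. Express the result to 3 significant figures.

P ≈ 8.56×10⁵ W

Area A = 2.43 × 5.35 = 13.0005 m².
P = σAT⁴ = 5.670×10⁻⁸ × 13.0005 × (1038)⁴ = 8.56×10⁵ W.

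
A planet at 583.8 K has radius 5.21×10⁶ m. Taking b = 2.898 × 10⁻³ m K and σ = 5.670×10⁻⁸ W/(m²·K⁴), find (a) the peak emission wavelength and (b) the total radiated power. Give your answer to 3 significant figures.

λ_max ≈ 4.96 μm; P ≈ 2.25×10¹⁸ W

(a) λ_max = b/T = 2.898×10⁻³/583.8 = 4.964×10⁻⁶ m = 4.96 μm.
Surface area A = 4πR² = 4π(5.21×10⁶ m)² = 3.41103×10¹⁴ m².
(b) P = σAT⁴ = 5.670×10⁻⁸×3.41103×10¹⁴×(583.8)⁴ = 2.25×10¹⁸ W.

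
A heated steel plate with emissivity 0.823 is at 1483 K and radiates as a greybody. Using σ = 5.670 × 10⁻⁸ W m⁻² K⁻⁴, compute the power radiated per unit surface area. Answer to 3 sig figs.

Stefan–Boltzmann: I = εσT⁴ = 0.823 × 5.670×10⁻⁸ × (1483)⁴ = 2.26×10⁵ W/m².

I ≈ 2.26×10⁵ W/m²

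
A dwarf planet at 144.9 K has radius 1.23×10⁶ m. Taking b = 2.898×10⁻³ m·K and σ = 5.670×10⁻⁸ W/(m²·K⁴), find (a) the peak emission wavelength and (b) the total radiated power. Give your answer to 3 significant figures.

λ_max ≈ 20.0 μm; P ≈ 4.75×10¹⁴ W

(a) λ_max = b/T = 2.898×10⁻³/144.9 = 2.000×10⁻⁵ m = 20.0 μm.
Surface area A = 4πR² = 4π(1.23×10⁶ m)² = 1.90117×10¹³ m².
(b) P = σAT⁴ = 5.670×10⁻⁸×1.90117×10¹³×(144.9)⁴ = 4.75×10¹⁴ W.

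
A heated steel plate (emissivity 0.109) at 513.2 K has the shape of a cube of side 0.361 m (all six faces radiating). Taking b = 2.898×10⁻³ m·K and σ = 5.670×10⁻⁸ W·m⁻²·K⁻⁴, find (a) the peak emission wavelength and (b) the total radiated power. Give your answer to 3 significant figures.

λ_max ≈ 5.65 μm; P ≈ 335 W

(a) λ_max = b/T = 2.898×10⁻³/513.2 = 5.647×10⁻⁶ m = 5.65 μm.
Area A = 6s² = 6×(0.361 m)² = 0.781926 m².
(b) P = εσAT⁴ = 0.109×5.670×10⁻⁸×0.781926×(513.2)⁴ = 335 W.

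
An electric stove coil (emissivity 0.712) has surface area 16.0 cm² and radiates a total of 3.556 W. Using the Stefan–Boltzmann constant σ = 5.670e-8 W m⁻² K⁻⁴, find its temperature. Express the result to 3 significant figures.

Area A = 16.0 cm² = 1.60×10⁻³ m².
P = εσAT⁴ ⇒ T = (P/(εσA))^(1/4) = (3.556/(0.712×5.670×10⁻⁸×1.60×10⁻³))^(1/4) = 484 K.

T ≈ 484 K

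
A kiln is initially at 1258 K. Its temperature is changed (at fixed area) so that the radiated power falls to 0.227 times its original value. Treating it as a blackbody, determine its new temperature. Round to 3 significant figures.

P ∝ T⁴, so T₂/T₁ = (P₂/P₁)^(1/4) = (0.227)^(1/4) = 0.690250.
T₂ = 1258 × 0.690250 = 868 K.

T₂ ≈ 868 K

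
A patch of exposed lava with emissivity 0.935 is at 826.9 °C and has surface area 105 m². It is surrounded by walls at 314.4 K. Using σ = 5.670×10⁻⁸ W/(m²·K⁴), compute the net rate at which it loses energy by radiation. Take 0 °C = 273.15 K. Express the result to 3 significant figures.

T = 826.9 °C + 273.15 = 1100.05 K.
Area A = 105 m².
Net radiated power P_net = εσA(T⁴ − T₀⁴) = 0.935×5.670×10⁻⁸×105×(1100.05⁴ − 314.4⁴).
T⁴ − T₀⁴ = 1.46437×10¹² − 9.77080×10⁹ = 1.45460×10¹² K⁴, so P_net = 8.10×10⁶ W.

Net loss ≈ 8.10×10⁶ W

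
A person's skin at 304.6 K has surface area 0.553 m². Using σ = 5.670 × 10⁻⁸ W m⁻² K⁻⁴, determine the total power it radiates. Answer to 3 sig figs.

Area A = 0.553 m².
P = σAT⁴ = 5.670×10⁻⁸ × 0.553 × (304.6)⁴ = 270 W.

P ≈ 270 W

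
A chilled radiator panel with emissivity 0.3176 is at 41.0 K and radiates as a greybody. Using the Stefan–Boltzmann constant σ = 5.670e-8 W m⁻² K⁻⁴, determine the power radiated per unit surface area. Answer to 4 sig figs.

Stefan–Boltzmann: I = εσT⁴ = 0.3176 × 5.670×10⁻⁸ × (41.0)⁴ = 0.05089 W/m².

I ≈ 0.05089 W/m²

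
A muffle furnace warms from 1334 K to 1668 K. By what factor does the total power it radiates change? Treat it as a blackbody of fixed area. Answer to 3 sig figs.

P₂/P₁ ≈ 2.44

P ∝ T⁴, so P₂/P₁ = (T₂/T₁)⁴ = (1668/1334)⁴ = (1.25037)⁴ = 2.44.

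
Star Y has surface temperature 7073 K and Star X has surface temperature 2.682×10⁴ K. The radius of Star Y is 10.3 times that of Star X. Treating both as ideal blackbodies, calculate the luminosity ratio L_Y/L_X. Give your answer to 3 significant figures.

L_Y/L_X ≈ 0.513

L ∝ R²T⁴, so L_Y/L_X = (R_Y/R_X)²(T_Y/T_X)⁴ = (10.3)² × (7073/2.682×10⁴)⁴ = 106.09 × 4.83704×10⁻³ = 0.513.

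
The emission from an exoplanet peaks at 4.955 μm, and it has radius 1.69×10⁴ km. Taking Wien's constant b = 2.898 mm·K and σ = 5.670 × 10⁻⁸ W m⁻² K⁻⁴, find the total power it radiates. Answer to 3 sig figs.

Wien's law: T = b/λ_max = 2.898×10⁻³/4.955×10⁻⁶ = 584.864 K.
Surface area A = 4πR² = 4π(1.69×10⁷ m)² = 3.58908×10¹⁵ m².
Then P = σAT⁴ = 5.670×10⁻⁸×3.58908×10¹⁵×(584.864)⁴ = 2.38×10¹⁹ W.

P ≈ 2.38×10¹⁹ W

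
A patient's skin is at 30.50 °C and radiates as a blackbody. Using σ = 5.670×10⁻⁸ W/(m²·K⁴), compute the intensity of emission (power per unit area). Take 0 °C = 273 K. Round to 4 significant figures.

I ≈ 481.1 W/m²

T = 30.50 °C + 273 = 303.50 K.
Stefan–Boltzmann: I = σT⁴ = 5.670×10⁻⁸ × (303.50)⁴ = 481.1 W/m².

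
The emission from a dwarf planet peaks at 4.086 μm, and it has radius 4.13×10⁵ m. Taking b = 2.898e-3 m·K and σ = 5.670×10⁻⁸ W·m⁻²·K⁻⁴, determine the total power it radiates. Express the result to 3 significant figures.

P ≈ 3.08×10¹⁶ W

Wien's law: T = b/λ_max = 2.898×10⁻³/4.086×10⁻⁶ = 709.251 K.
Surface area A = 4πR² = 4π(4.13×10⁵ m)² = 2.14343×10¹² m².
Then P = σAT⁴ = 5.670×10⁻⁸×2.14343×10¹²×(709.251)⁴ = 3.08×10¹⁶ W.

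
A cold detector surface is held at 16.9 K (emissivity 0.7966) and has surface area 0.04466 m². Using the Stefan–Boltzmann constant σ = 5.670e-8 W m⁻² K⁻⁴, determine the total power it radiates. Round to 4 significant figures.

Area A = 0.04466 m².
P = εσAT⁴ = 0.7966 × 5.670×10⁻⁸ × 0.04466 × (16.9)⁴ = 1.645×10⁻⁴ W.

P ≈ 1.645×10⁻⁴ W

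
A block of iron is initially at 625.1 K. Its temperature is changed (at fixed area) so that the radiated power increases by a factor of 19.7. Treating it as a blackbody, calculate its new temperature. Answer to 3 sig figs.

T₂ ≈ 1.32×10³ K

P ∝ T⁴, so T₂/T₁ = (P₂/P₁)^(1/4) = (19.7)^(1/4) = 2.10677.
T₂ = 625.1 × 2.10677 = 1.32×10³ K.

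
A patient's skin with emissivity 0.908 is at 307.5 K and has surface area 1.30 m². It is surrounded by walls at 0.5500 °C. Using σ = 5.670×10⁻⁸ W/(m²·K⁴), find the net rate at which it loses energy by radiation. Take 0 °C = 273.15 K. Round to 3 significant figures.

Net loss ≈ 223 W

Surroundings: T = 0.5500 °C + 273.15 = 273.7000 K.
Area A = 1.30 m².
Net radiated power P_net = εσA(T⁴ − T₀⁴) = 0.908×5.670×10⁻⁸×1.30×(307.5⁴ − 273.7000⁴).
T⁴ − T₀⁴ = 8.94088×10⁹ − 5.61176×10⁹ = 3.32912×10⁹ K⁴, so P_net = 223 W.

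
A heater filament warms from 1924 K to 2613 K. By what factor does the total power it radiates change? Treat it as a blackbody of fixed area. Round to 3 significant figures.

P ∝ T⁴, so P₂/P₁ = (T₂/T₁)⁴ = (2613/1924)⁴ = (1.35811)⁴ = 3.40.

P₂/P₁ ≈ 3.40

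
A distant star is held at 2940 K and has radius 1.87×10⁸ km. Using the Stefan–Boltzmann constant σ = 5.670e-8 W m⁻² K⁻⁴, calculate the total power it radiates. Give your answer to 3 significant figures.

P ≈ 1.86×10³⁰ W

Surface area A = 4πR² = 4π(1.87×10¹¹ m)² = 4.39433×10²³ m².
P = σAT⁴ = 5.670×10⁻⁸ × 4.39433×10²³ × (2940)⁴ = 1.86×10³⁰ W.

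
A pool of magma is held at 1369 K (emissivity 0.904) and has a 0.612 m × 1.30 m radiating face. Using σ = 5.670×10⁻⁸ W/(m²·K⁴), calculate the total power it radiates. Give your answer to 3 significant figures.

Area A = 0.612 × 1.30 = 0.7956 m².
P = εσAT⁴ = 0.904 × 5.670×10⁻⁸ × 0.7956 × (1369)⁴ = 1.43×10⁵ W.

P ≈ 1.43×10⁵ W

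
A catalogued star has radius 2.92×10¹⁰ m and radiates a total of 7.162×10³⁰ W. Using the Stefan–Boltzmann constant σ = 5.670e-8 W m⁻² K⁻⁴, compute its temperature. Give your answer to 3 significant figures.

T ≈ 1.04×10⁴ K

Surface area A = 4πR² = 4π(2.92×10¹⁰ m)² = 1.07146×10²² m².
P = σAT⁴ ⇒ T = (P/(σA))^(1/4) = (7.162×10³⁰/(5.670×10⁻⁸×1.07146×10²²))^(1/4) = 1.04×10⁴ K.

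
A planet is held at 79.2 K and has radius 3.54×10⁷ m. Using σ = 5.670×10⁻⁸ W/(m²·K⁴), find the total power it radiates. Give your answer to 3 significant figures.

Surface area A = 4πR² = 4π(3.54×10⁷ m)² = 1.57477×10¹⁶ m².
P = σAT⁴ = 5.670×10⁻⁸ × 1.57477×10¹⁶ × (79.2)⁴ = 3.51×10¹⁶ W.

P ≈ 3.51×10¹⁶ W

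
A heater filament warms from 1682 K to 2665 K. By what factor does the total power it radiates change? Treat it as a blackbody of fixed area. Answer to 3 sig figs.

P ∝ T⁴, so P₂/P₁ = (T₂/T₁)⁴ = (2665/1682)⁴ = (1.58442)⁴ = 6.30.

P₂/P₁ ≈ 6.30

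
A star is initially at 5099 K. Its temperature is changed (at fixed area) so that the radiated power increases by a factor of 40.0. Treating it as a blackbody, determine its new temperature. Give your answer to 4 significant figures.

T₂ ≈ 1.282×10⁴ K

P ∝ T⁴, so T₂/T₁ = (P₂/P₁)^(1/4) = (40.0)^(1/4) = 2.51487.
T₂ = 5099 × 2.51487 = 1.282×10⁴ K.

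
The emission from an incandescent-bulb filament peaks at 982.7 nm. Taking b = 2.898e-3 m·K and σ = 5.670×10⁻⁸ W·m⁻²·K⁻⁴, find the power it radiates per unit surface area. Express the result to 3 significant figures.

I ≈ 4.29×10⁶ W/m²

Wien's law: T = b/λ_max = 2.898×10⁻³/9.827×10⁻⁷ = 2949.02 K.
Then I = σT⁴ = 5.670×10⁻⁸×(2949.02)⁴ = 4.29×10⁶ W/m².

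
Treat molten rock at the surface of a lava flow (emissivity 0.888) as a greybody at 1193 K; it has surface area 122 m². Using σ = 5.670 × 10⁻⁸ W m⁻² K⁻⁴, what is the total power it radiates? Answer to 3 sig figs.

P ≈ 1.24×10⁷ W

Area A = 122 m².
P = εσAT⁴ = 0.888 × 5.670×10⁻⁸ × 122 × (1193)⁴ = 1.24×10⁷ W.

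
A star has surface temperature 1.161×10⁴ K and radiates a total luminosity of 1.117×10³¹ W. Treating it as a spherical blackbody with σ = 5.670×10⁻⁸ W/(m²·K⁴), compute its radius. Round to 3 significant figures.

L = 4πR²σT⁴ ⇒ R = √(L/(4πσT⁴)).
σT⁴ = 1.03018×10⁹ W/m², so R = √(1.117×10³¹/(4π×1.03018×10⁹)) = 2.94×10¹⁰ m.

R ≈ 2.94×10¹⁰ m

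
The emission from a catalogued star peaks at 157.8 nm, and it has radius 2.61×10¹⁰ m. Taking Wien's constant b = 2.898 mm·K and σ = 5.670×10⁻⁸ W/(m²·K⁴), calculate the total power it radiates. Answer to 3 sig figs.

P ≈ 5.52×10³¹ W

Wien's law: T = b/λ_max = 2.898×10⁻³/1.578×10⁻⁷ = 18365.0 K.
Surface area A = 4πR² = 4π(2.61×10¹⁰ m)² = 8.56034×10²¹ m².
Then P = σAT⁴ = 5.670×10⁻⁸×8.56034×10²¹×(18365.0)⁴ = 5.52×10³¹ W.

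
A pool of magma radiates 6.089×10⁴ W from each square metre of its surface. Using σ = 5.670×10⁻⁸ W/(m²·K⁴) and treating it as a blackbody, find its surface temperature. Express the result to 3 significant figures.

I = σT⁴, so T = (I/σ)^(1/4) = (6.089×10⁴/(5.670×10⁻⁸))^(1/4) = 1.02×10³ K.

T ≈ 1.02×10³ K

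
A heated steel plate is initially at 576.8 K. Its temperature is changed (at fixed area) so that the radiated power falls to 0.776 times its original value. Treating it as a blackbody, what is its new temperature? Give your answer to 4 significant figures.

T₂ ≈ 541.4 K

P ∝ T⁴, so T₂/T₁ = (P₂/P₁)^(1/4) = (0.776)^(1/4) = 0.938567.
T₂ = 576.8 × 0.938567 = 541.4 K.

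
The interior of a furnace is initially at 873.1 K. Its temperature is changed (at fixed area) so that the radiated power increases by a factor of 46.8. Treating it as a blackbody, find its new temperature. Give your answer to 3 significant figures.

T₂ ≈ 2.28×10³ K

P ∝ T⁴, so T₂/T₁ = (P₂/P₁)^(1/4) = (46.8)^(1/4) = 2.61554.
T₂ = 873.1 × 2.61554 = 2.28×10³ K.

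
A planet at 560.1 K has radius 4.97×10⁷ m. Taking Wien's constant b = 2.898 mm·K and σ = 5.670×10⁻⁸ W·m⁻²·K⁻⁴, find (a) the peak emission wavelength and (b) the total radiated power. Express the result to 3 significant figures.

(a) λ_max = b/T = 2.898×10⁻³/560.1 = 5.174×10⁻⁶ m = 5.17 μm.
Surface area A = 4πR² = 4π(4.97×10⁷ m)² = 3.10401×10¹⁶ m².
(b) P = σAT⁴ = 5.670×10⁻⁸×3.10401×10¹⁶×(560.1)⁴ = 1.73×10²⁰ W.

λ_max ≈ 5.17 μm; P ≈ 1.73×10²⁰ W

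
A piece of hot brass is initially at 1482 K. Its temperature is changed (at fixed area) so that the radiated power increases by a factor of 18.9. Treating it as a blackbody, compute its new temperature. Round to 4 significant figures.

P ∝ T⁴, so T₂/T₁ = (P₂/P₁)^(1/4) = (18.9)^(1/4) = 2.08505.
T₂ = 1482 × 2.08505 = 3090 K.

T₂ ≈ 3090 K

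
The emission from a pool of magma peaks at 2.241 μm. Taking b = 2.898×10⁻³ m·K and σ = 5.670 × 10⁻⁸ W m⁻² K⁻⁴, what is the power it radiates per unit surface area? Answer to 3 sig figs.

I ≈ 1.59×10⁵ W/m²

Wien's law: T = b/λ_max = 2.898×10⁻³/2.241×10⁻⁶ = 1293.17 K.
Then I = σT⁴ = 5.670×10⁻⁸×(1293.17)⁴ = 1.59×10⁵ W/m².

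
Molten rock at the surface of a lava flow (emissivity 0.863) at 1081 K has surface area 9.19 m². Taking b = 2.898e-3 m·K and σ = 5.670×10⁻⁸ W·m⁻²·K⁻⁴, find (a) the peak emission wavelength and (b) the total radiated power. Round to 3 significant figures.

λ_max ≈ 2.68×10³ nm; P ≈ 6.14×10⁵ W

(a) λ_max = b/T = 2.898×10⁻³/1081 = 2.681×10⁻⁶ m = 2.68×10³ nm.
Area A = 9.19 m².
(b) P = εσAT⁴ = 0.863×5.670×10⁻⁸×9.19×(1081)⁴ = 6.14×10⁵ W.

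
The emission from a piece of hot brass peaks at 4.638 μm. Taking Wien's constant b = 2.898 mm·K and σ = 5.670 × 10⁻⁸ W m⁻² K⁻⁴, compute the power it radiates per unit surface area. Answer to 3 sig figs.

Wien's law: T = b/λ_max = 2.898×10⁻³/4.638×10⁻⁶ = 624.838 K.
Then I = σT⁴ = 5.670×10⁻⁸×(624.838)⁴ = 8.64×10³ W/m².

I ≈ 8.64×10³ W/m²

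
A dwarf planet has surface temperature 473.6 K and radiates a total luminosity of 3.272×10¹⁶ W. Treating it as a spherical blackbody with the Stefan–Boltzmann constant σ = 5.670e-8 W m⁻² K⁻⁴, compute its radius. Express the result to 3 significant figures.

L = 4πR²σT⁴ ⇒ R = √(L/(4πσT⁴)).
σT⁴ = 2852.53 W/m², so R = √(3.272×10¹⁶/(4π×2852.53)) = 9.55×10⁵ m.

R ≈ 9.55×10⁵ m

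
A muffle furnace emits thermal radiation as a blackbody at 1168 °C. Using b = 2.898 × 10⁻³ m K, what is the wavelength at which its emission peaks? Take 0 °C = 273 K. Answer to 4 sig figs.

T = 1168 °C + 273 = 1441 K.
Wien's displacement law: λ_max = b/T = (2.898×10⁻³ m·K)/(1441 K) = 2.0111×10⁻⁶ m.
That is 2011 nm, in the infrared range.

λ_max ≈ 2011 nm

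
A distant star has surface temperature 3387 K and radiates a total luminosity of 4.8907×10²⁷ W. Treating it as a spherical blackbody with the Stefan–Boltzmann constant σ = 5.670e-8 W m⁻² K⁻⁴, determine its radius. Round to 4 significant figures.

L = 4πR²σT⁴ ⇒ R = √(L/(4πσT⁴)).
σT⁴ = 7.46180×10⁶ W/m², so R = √(4.8907×10²⁷/(4π×7.46180×10⁶)) = 7.222×10⁹ m.

R ≈ 7.222×10⁹ m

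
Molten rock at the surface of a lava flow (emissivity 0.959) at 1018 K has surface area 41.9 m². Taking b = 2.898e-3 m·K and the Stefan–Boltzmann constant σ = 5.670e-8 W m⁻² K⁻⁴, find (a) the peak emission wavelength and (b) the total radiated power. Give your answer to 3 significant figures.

λ_max ≈ 2.85×10³ nm; P ≈ 2.45×10⁶ W

(a) λ_max = b/T = 2.898×10⁻³/1018 = 2.847×10⁻⁶ m = 2.85×10³ nm.
Area A = 41.9 m².
(b) P = εσAT⁴ = 0.959×5.670×10⁻⁸×41.9×(1018)⁴ = 2.45×10⁶ W.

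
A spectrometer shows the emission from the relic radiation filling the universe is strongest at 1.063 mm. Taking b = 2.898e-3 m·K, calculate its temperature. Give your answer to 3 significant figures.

T ≈ 2.73 K

Wien's law gives T = b/λ_max = (2.898×10⁻³ m·K)/(1.063×10⁻³ m) = 2.73 K.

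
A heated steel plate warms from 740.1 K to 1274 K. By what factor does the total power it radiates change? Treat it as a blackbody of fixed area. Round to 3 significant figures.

P₂/P₁ ≈ 8.78

P ∝ T⁴, so P₂/P₁ = (T₂/T₁)⁴ = (1274/740.1)⁴ = (1.72139)⁴ = 8.78.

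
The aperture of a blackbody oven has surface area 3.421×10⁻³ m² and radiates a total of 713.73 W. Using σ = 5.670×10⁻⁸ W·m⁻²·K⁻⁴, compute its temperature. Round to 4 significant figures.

Area A = 3.421×10⁻³ m².
P = σAT⁴ ⇒ T = (P/(σA))^(1/4) = (713.73/(5.670×10⁻⁸×3.421×10⁻³))^(1/4) = 1385 K.

T ≈ 1385 K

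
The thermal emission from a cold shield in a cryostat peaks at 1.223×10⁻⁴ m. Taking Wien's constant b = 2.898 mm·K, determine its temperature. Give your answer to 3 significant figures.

T ≈ 23.7 K

Wien's law gives T = b/λ_max = (2.898×10⁻³ m·K)/(1.223×10⁻⁴ m) = 23.7 K.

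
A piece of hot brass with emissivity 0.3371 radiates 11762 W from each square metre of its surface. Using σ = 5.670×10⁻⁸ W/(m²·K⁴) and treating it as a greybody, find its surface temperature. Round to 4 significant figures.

I = εσT⁴, so T = (I/εσ)^(1/4) = (11762/(0.3371×5.670×10⁻⁸))^(1/4) = 885.7 K.

T ≈ 885.7 K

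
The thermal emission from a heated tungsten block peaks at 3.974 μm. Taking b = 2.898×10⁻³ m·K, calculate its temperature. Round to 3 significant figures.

T ≈ 729 K

Wien's law gives T = b/λ_max = (2.898×10⁻³ m·K)/(3.974×10⁻⁶ m) = 729 K.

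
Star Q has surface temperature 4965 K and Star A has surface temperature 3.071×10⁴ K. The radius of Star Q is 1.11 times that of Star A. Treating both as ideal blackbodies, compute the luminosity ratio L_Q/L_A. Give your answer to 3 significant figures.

L_Q/L_A ≈ 8.42×10⁻⁴

L ∝ R²T⁴, so L_Q/L_A = (R_Q/R_A)²(T_Q/T_A)⁴ = (1.11)² × (4965/3.071×10⁴)⁴ = 1.2321 × 6.83216×10⁻⁴ = 8.42×10⁻⁴.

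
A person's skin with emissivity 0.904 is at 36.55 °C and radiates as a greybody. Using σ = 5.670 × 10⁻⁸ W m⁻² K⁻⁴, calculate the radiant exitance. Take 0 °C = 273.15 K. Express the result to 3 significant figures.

I ≈ 472 W/m²

T = 36.55 °C + 273.15 = 309.70 K.
Stefan–Boltzmann: I = εσT⁴ = 0.904 × 5.670×10⁻⁸ × (309.70)⁴ = 472 W/m².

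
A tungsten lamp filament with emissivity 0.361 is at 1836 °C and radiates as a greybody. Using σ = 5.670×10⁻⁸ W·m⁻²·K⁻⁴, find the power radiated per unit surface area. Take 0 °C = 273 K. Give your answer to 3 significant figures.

I ≈ 4.05×10⁵ W/m²

T = 1836 °C + 273 = 2109 K.
Stefan–Boltzmann: I = εσT⁴ = 0.361 × 5.670×10⁻⁸ × (2109)⁴ = 4.05×10⁵ W/m².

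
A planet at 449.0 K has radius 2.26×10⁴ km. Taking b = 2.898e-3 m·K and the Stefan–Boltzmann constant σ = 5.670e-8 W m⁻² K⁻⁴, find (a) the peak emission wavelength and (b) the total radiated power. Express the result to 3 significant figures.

(a) λ_max = b/T = 2.898×10⁻³/449.0 = 6.454×10⁻⁶ m = 6.45 μm.
Surface area A = 4πR² = 4π(2.26×10⁷ m)² = 6.41840×10¹⁵ m².
(b) P = σAT⁴ = 5.670×10⁻⁸×6.41840×10¹⁵×(449.0)⁴ = 1.48×10¹⁹ W.

λ_max ≈ 6.45 μm; P ≈ 1.48×10¹⁹ W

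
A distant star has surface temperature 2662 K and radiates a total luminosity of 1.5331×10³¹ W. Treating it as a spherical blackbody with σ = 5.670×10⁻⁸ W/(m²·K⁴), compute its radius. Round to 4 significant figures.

R ≈ 6.546×10¹¹ m

L = 4πR²σT⁴ ⇒ R = √(L/(4πσT⁴)).
σT⁴ = 2.84718×10⁶ W/m², so R = √(1.5331×10³¹/(4π×2.84718×10⁶)) = 6.546×10¹¹ m.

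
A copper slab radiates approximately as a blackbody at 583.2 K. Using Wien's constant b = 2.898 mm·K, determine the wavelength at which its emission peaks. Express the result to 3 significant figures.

λ_max ≈ 4.97 μm

Wien's displacement law: λ_max = b/T = (2.898×10⁻³ m·K)/(583.2 K) = 4.969×10⁻⁶ m.
That is 4.97 μm, in the infrared range.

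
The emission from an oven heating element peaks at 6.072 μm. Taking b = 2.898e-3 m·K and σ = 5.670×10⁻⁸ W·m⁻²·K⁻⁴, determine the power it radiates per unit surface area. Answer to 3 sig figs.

I ≈ 2.94×10³ W/m²

Wien's law: T = b/λ_max = 2.898×10⁻³/6.072×10⁻⁶ = 477.273 K.
Then I = σT⁴ = 5.670×10⁻⁸×(477.273)⁴ = 2.94×10³ W/m².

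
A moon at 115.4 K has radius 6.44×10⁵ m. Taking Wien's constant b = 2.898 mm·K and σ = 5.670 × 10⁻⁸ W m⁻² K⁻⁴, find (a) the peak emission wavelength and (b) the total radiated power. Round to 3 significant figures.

(a) λ_max = b/T = 2.898×10⁻³/115.4 = 2.511×10⁻⁵ m = 25.1 μm.
Surface area A = 4πR² = 4π(6.44×10⁵ m)² = 5.21173×10¹² m².
(b) P = σAT⁴ = 5.670×10⁻⁸×5.21173×10¹²×(115.4)⁴ = 5.24×10¹³ W.

λ_max ≈ 25.1 μm; P ≈ 5.24×10¹³ W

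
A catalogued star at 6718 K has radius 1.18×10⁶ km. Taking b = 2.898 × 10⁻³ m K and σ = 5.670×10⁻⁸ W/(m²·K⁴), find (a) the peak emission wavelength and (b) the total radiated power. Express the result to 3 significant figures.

(a) λ_max = b/T = 2.898×10⁻³/6718 = 4.314×10⁻⁷ m = 0.431 μm.
Surface area A = 4πR² = 4π(1.18×10⁹ m)² = 1.74974×10¹⁹ m².
(b) P = σAT⁴ = 5.670×10⁻⁸×1.74974×10¹⁹×(6718)⁴ = 2.02×10²⁷ W.

λ_max ≈ 0.431 μm; P ≈ 2.02×10²⁷ W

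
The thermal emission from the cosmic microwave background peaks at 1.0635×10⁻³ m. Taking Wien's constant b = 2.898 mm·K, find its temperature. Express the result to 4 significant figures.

Wien's law gives T = b/λ_max = (2.898×10⁻³ m·K)/(1.0635×10⁻³ m) = 2.725 K.

T ≈ 2.725 K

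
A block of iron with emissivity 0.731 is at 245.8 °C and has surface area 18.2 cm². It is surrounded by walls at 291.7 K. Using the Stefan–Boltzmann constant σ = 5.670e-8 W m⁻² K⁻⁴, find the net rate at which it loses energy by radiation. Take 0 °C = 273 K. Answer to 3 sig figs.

Net loss ≈ 4.92 W

T = 245.8 °C + 273 = 518.8 K.
Area A = 18.2 cm² = 1.82×10⁻³ m².
Net radiated power P_net = εσA(T⁴ − T₀⁴) = 0.731×5.670×10⁻⁸×1.82×10⁻³×(518.8⁴ − 291.7⁴).
T⁴ − T₀⁴ = 7.24436×10¹⁰ − 7.24012×10⁹ = 6.52035×10¹⁰ K⁴, so P_net = 4.92 W.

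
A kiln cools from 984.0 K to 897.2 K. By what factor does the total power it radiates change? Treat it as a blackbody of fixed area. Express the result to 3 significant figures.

P ∝ T⁴, so P₂/P₁ = (T₂/T₁)⁴ = (897.2/984.0)⁴ = (0.911789)⁴ = 0.691.

P₂/P₁ ≈ 0.691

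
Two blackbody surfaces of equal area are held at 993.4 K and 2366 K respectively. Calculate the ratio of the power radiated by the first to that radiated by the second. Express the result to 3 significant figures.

P₁/P₂ ≈ 0.0311

With equal areas, P₁/P₂ = (T₁/T₂)⁴ = (993.4/2366)⁴ = 0.0311.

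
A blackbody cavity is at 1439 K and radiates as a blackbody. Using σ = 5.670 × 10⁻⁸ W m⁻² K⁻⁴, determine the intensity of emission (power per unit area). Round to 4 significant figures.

I ≈ 2.431×10⁵ W/m²

Stefan–Boltzmann: I = σT⁴ = 5.670×10⁻⁸ × (1439)⁴ = 2.431×10⁵ W/m².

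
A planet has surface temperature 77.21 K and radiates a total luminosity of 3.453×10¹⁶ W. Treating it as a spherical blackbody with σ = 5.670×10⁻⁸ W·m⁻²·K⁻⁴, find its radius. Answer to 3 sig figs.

L = 4πR²σT⁴ ⇒ R = √(L/(4πσT⁴)).
σT⁴ = 2.01501 W/m², so R = √(3.453×10¹⁶/(4π×2.01501)) = 3.69×10⁷ m.

R ≈ 3.69×10⁷ m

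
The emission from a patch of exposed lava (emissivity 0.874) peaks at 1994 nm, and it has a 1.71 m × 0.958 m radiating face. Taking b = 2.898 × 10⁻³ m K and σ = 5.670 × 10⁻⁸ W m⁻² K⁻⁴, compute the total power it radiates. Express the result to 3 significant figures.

P ≈ 3.62×10⁵ W

Wien's law: T = b/λ_max = 2.898×10⁻³/1.994×10⁻⁶ = 1453.36 K.
Area A = 1.71 × 0.958 = 1.63818 m².
Then P = εσAT⁴ = 0.874×5.670×10⁻⁸×1.63818×(1453.36)⁴ = 3.62×10⁵ W.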